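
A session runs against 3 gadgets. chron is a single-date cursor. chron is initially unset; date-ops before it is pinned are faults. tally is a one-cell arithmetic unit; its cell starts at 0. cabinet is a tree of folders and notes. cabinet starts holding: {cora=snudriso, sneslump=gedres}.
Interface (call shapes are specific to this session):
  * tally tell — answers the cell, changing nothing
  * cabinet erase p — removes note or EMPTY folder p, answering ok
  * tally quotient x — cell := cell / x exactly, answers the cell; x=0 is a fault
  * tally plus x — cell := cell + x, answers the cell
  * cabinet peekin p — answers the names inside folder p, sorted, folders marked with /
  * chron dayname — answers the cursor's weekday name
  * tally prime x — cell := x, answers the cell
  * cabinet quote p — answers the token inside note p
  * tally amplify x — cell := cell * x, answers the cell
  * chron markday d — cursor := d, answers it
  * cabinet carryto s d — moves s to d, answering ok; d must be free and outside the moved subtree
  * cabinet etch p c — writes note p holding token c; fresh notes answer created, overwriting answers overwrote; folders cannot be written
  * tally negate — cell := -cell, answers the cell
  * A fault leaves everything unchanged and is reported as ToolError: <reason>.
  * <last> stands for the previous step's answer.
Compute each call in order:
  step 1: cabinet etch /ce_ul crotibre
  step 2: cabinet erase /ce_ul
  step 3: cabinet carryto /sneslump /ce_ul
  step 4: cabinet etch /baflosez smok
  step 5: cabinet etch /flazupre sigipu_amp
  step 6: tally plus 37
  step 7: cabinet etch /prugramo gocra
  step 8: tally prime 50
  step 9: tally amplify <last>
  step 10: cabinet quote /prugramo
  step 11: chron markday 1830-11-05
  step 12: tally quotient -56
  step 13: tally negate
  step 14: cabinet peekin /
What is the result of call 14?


Step: cabinet etch[p→/ce_ul; c→crotibre]
Result: created
Step: cabinet erase[p→/ce_ul]
Result: ok
Step: cabinet carryto[s→/sneslump; d→/ce_ul]
Result: ok
Step: cabinet etch[p→/baflosez; c→smok]
Result: created
Step: cabinet etch[p→/flazupre; c→sigipu_amp]
Result: created
Step: tally plus[x→37]
Result: 37
Step: cabinet etch[p→/prugramo; c→gocra]
Result: created
Step: tally prime[x→50]
Result: 50
Step: tally amplify[x→<last>]
Result: 2500
Step: cabinet quote[p→/prugramo]
Result: gocra
Step: chron markday[d→1830-11-05]
Result: 1830-11-05
Step: tally quotient[x→-56]
Result: -625/14
Step: tally negate[]
Result: 625/14
Step: cabinet peekin[p→/]
Result: [baflosez, ce_ul, cora, flazupre, prugramo]

Answer: [baflosez, ce_ul, cora, flazupre, prugramo]


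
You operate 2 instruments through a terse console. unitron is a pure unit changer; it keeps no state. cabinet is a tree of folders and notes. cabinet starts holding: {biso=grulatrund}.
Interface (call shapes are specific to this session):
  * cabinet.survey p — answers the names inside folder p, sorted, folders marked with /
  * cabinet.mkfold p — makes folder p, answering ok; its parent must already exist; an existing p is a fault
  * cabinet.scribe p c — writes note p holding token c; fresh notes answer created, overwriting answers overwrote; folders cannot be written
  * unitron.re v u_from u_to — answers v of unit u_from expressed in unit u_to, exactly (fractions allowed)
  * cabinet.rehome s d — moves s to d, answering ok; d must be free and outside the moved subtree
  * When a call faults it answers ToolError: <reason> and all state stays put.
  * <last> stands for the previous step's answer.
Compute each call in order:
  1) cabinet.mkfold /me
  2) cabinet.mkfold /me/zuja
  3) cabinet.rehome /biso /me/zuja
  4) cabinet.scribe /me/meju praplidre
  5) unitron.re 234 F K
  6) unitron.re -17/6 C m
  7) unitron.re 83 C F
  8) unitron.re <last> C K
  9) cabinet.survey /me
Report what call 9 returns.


Answer: [meju, zuja/]

Derivation:
Now I run mkfold(p='/me'), and observe ok.
Then mkfold(p='/me/zuja'), and see ok.
Invoking rehome(s='/biso', d='/me/zuja'), yielding ToolError: exists.
I use scribe(p='/me/meju', c='praplidre'), and get created.
Calling re(v='234', u_from='F', u_to='K'), — result: 69367/180.
I invoke re(v='-17/6', u_from='C', u_to='m'), yielding ToolError: incompatible units.
Now I run re(v='83', u_from='C', u_to='F'), yielding 907/5.
Next I call re(v='<last>', u_from='C', u_to='K'), and observe 9091/20.
Invoking survey(p='/me'): [meju, zuja/].


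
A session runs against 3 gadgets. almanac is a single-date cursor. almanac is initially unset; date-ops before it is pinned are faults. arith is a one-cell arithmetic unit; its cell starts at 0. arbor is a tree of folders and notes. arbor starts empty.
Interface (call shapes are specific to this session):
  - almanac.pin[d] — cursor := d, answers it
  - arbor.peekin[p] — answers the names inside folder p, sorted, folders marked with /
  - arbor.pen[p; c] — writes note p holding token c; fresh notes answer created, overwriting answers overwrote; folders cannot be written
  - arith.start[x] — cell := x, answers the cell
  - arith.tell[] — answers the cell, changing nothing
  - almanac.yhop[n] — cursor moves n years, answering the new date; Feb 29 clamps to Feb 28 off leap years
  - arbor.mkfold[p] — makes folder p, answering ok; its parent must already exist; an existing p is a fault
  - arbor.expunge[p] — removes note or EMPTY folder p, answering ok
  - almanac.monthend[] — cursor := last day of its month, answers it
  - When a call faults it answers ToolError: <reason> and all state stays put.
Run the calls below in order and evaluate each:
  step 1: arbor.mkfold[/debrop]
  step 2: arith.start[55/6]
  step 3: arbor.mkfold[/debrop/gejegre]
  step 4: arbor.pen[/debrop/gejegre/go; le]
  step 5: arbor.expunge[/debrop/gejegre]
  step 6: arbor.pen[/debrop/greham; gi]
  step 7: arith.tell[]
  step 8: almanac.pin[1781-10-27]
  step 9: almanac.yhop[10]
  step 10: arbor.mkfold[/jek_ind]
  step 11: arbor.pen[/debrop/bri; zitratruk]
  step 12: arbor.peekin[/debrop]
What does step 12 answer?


→ arbor.mkfold(p→/debrop)
← ok
→ arith.start(x→55/6)
← 55/6
→ arbor.mkfold(p→/debrop/gejegre)
← ok
→ arbor.pen(p→/debrop/gejegre/go, c→le)
← created
→ arbor.expunge(p→/debrop/gejegre)
← ToolError: not empty
→ arbor.pen(p→/debrop/greham, c→gi)
← created
→ arith.tell()
← 55/6
→ almanac.pin(d→1781-10-27)
← 1781-10-27
→ almanac.yhop(n→10)
← 1791-10-27
→ arbor.mkfold(p→/jek_ind)
← ok
→ arbor.pen(p→/debrop/bri, c→zitratruk)
← created
→ arbor.peekin(p→/debrop)
← [bri, gejegre/, greham]

Answer: [bri, gejegre/, greham]


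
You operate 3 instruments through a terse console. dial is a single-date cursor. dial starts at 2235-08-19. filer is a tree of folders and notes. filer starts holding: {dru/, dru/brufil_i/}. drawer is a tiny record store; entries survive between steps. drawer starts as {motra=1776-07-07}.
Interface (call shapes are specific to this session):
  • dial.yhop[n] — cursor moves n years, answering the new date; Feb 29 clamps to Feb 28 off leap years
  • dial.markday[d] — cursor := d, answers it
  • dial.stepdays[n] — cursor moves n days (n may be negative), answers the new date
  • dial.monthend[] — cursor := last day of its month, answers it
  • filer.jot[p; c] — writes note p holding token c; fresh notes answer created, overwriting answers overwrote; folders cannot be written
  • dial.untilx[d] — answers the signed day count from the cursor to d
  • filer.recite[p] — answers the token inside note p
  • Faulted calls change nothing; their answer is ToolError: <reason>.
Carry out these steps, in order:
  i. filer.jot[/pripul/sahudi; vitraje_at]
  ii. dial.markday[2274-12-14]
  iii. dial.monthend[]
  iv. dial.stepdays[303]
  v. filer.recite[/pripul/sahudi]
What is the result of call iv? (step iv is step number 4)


Answer: 2275-10-30

Derivation:
-- filer.jot(/pripul/sahudi, vitraje_at) => ToolError: no parent
-- dial.markday(2274-12-14) => 2274-12-14
-- dial.monthend() => 2274-12-31
-- dial.stepdays(303) => 2275-10-30
-- filer.recite(/pripul/sahudi) => ToolError: not found


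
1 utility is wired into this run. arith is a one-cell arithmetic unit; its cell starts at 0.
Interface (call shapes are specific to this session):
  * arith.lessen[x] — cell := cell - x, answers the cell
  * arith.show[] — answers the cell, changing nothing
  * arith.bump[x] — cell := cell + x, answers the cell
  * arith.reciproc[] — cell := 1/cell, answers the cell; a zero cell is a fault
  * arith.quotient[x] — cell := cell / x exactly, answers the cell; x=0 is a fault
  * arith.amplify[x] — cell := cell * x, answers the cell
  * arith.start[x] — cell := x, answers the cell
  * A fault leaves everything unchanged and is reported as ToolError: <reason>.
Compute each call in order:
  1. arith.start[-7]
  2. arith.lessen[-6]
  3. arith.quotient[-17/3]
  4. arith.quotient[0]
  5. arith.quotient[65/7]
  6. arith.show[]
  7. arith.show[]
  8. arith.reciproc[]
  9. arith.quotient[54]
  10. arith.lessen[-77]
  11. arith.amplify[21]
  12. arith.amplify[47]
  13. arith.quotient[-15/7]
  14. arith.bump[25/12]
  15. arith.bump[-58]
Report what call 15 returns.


Answer: -58272919/1620

Derivation:
$ arith.start x: -7
= -7
$ arith.lessen x: -6
= -1
$ arith.quotient x: -17/3
= 3/17
$ arith.quotient x: 0
= ToolError: division by zero
$ arith.quotient x: 65/7
= 21/1105
$ arith.show
= 21/1105
$ arith.show
= 21/1105
$ arith.reciproc
= 1105/21
$ arith.quotient x: 54
= 1105/1134
$ arith.lessen x: -77
= 88423/1134
$ arith.amplify x: 21
= 88423/54
$ arith.amplify x: 47
= 4155881/54
$ arith.quotient x: -15/7
= -29091167/810
$ arith.bump x: 25/12
= -58178959/1620
$ arith.bump x: -58
= -58272919/1620


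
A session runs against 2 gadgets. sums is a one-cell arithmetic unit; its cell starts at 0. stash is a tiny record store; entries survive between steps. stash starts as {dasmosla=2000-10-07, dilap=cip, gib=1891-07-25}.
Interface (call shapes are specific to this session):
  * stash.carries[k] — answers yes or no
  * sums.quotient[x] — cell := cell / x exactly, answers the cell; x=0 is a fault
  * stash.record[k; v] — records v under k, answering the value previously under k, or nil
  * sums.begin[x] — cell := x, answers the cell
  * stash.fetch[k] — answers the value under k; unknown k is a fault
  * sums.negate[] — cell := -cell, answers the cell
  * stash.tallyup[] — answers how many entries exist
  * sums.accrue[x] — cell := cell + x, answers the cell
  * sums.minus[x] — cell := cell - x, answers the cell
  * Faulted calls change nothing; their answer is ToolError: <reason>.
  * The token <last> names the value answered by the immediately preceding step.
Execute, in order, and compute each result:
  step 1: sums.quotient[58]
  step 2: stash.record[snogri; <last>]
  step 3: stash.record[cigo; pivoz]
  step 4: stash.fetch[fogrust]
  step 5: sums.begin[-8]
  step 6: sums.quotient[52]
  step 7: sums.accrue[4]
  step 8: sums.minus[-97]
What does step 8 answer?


~$ sums.quotient 58
  0
~$ stash.record snogri <last>
  nil
~$ stash.record cigo pivoz
  nil
~$ stash.fetch fogrust
  ToolError: no such key fogrust
~$ sums.begin -8
  -8
~$ sums.quotient 52
  -2/13
~$ sums.accrue 4
  50/13
~$ sums.minus -97
  1311/13

Answer: 1311/13


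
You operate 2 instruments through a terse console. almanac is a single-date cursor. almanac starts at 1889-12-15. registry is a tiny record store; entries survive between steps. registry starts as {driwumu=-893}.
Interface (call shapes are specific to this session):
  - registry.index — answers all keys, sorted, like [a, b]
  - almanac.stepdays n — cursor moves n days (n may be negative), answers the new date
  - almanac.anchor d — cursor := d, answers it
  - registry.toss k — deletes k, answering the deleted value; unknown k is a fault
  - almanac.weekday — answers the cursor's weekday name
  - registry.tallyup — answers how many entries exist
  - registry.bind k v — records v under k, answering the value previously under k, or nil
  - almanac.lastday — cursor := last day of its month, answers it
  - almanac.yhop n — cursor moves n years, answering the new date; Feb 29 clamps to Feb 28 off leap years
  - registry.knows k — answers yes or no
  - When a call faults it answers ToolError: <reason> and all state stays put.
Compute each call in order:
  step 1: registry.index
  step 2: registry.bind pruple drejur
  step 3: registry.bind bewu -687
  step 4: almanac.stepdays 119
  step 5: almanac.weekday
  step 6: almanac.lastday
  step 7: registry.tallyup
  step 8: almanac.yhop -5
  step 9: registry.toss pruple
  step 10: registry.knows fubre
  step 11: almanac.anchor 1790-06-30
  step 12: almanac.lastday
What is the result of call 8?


Step: registry.index[]
Result: [driwumu]
Step: registry.bind[k='pruple'; v='drejur']
Result: nil
Step: registry.bind[k='bewu'; v='-687']
Result: nil
Step: almanac.stepdays[n='119']
Result: 1890-04-13
Step: almanac.weekday[]
Result: Sunday
Step: almanac.lastday[]
Result: 1890-04-30
Step: registry.tallyup[]
Result: 3
Step: almanac.yhop[n='-5']
Result: 1885-04-30
Step: registry.toss[k='pruple']
Result: drejur
Step: registry.knows[k='fubre']
Result: no
Step: almanac.anchor[d='1790-06-30']
Result: 1790-06-30
Step: almanac.lastday[]
Result: 1790-06-30

Answer: 1885-04-30


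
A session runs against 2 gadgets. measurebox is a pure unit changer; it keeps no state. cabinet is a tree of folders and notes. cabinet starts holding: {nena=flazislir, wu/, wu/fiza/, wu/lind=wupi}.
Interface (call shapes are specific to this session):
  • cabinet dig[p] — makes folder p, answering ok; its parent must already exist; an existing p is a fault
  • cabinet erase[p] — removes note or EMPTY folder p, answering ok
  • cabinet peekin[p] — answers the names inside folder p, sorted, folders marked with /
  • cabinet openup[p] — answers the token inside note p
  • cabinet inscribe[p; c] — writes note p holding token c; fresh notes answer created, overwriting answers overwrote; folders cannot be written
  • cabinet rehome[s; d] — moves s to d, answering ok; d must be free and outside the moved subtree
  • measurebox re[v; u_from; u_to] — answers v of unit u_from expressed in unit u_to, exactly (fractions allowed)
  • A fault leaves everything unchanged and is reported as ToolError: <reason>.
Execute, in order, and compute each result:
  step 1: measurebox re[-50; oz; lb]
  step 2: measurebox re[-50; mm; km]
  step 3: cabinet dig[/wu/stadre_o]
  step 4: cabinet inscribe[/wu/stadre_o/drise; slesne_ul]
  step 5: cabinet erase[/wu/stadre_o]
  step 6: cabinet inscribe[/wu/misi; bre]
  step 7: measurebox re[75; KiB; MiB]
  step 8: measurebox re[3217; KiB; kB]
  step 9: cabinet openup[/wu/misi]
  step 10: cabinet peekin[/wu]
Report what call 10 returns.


Answer: [fiza/, lind, misi, stadre_o/]

Derivation:
>> measurebox re(-50, oz, lb)
<< -25/8
>> measurebox re(-50, mm, km)
<< -1/20000
>> cabinet dig(/wu/stadre_o)
<< ok
>> cabinet inscribe(/wu/stadre_o/drise, slesne_ul)
<< created
>> cabinet erase(/wu/stadre_o)
<< ToolError: not empty
>> cabinet inscribe(/wu/misi, bre)
<< created
>> measurebox re(75, KiB, MiB)
<< 75/1024
>> measurebox re(3217, KiB, kB)
<< 411776/125
>> cabinet openup(/wu/misi)
<< bre
>> cabinet peekin(/wu)
<< [fiza/, lind, misi, stadre_o/]


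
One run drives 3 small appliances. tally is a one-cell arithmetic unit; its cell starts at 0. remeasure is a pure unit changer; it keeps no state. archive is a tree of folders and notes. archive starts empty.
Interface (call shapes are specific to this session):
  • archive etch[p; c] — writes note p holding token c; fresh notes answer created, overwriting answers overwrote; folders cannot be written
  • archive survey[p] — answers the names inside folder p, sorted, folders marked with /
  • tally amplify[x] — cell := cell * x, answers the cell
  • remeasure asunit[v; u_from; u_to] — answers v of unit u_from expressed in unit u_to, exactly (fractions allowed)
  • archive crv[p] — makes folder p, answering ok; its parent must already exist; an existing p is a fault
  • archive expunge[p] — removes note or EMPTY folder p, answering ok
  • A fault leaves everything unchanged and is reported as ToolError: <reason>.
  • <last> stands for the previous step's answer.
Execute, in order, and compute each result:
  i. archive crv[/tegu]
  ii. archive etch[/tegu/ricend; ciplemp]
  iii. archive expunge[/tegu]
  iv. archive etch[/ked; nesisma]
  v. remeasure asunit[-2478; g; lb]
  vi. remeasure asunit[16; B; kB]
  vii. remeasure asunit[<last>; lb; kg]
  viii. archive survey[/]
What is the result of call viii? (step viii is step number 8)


Do: archive crv[p='/tegu']
See: ok
Do: archive etch[p='/tegu/ricend'; c='ciplemp']
See: created
Do: archive expunge[p='/tegu']
See: ToolError: not empty
Do: archive etch[p='/ked'; c='nesisma']
See: created
Do: remeasure asunit[v='-2478'; u_from='g'; u_to='lb']
See: -35400000/6479891
Do: remeasure asunit[v='16'; u_from='B'; u_to='kB']
See: 2/125
Do: remeasure asunit[v='<last>'; u_from='lb'; u_to='kg']
See: 45359237/6250000000
Do: archive survey[p='/']
See: [ked, tegu/]

Answer: [ked, tegu/]


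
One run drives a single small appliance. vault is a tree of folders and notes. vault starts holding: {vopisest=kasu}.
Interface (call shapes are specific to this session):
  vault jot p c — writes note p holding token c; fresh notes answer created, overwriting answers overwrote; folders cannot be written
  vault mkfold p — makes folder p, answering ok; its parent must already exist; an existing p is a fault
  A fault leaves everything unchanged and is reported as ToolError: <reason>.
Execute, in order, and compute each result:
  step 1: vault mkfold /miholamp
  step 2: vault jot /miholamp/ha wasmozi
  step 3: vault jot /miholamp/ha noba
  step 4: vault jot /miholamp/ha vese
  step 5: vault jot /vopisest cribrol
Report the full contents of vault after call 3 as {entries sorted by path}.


Answer: {miholamp/, miholamp/ha=noba, vopisest=kasu}

Derivation:
>>> vault mkfold /miholamp
= ok
>>> vault jot /miholamp/ha wasmozi
= created
>>> vault jot /miholamp/ha noba
= overwrote
>>> vault jot /miholamp/ha vese
= overwrote
>>> vault jot /vopisest cribrol
= overwrote


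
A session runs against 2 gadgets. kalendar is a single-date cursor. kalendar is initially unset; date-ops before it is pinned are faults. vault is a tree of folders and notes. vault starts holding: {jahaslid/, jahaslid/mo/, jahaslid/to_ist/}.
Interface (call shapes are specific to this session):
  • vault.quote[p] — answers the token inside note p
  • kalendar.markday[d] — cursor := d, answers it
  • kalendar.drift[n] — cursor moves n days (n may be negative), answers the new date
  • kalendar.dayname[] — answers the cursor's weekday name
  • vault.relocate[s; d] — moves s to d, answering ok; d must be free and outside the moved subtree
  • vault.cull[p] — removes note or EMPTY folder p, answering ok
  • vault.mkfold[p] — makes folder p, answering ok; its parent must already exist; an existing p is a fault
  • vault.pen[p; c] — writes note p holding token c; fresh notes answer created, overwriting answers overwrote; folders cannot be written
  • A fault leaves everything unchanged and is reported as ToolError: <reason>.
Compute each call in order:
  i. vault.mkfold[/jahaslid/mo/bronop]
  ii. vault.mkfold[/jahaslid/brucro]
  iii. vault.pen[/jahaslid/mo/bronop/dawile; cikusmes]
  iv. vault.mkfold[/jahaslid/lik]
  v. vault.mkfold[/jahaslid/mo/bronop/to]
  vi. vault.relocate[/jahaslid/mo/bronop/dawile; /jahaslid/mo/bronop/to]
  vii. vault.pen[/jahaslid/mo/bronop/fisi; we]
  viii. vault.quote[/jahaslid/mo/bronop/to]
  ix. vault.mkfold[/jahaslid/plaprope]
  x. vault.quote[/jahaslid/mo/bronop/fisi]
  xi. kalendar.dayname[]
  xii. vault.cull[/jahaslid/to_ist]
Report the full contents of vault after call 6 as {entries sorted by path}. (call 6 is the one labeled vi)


Answer: {jahaslid/, jahaslid/brucro/, jahaslid/lik/, jahaslid/mo/, jahaslid/mo/bronop/, jahaslid/mo/bronop/dawile=cikusmes, jahaslid/mo/bronop/to/, jahaslid/to_ist/}

Derivation:
>>> vault.mkfold p→/jahaslid/mo/bronop
= ok
>>> vault.mkfold p→/jahaslid/brucro
= ok
>>> vault.pen p→/jahaslid/mo/bronop/dawile c→cikusmes
= created
>>> vault.mkfold p→/jahaslid/lik
= ok
>>> vault.mkfold p→/jahaslid/mo/bronop/to
= ok
>>> vault.relocate s→/jahaslid/mo/bronop/dawile d→/jahaslid/mo/bronop/to
= ToolError: exists
>>> vault.pen p→/jahaslid/mo/bronop/fisi c→we
= created
>>> vault.quote p→/jahaslid/mo/bronop/to
= ToolError: is a directory
>>> vault.mkfold p→/jahaslid/plaprope
= ok
>>> vault.quote p→/jahaslid/mo/bronop/fisi
= we
>>> kalendar.dayname
= ToolError: no date set
>>> vault.cull p→/jahaslid/to_ist
= ok


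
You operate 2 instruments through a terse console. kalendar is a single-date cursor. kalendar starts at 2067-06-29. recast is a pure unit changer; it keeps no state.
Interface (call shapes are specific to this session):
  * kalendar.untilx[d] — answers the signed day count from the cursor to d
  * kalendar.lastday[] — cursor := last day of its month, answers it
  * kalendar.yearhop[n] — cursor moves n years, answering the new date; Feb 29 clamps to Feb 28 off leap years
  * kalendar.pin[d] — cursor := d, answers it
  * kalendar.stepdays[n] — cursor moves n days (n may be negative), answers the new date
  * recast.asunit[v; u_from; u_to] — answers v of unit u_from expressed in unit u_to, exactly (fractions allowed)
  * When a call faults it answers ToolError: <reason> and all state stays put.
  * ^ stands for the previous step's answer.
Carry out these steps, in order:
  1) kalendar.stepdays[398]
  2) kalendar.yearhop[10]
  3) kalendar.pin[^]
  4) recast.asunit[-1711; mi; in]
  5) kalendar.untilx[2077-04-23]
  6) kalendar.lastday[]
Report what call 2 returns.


Answer: 2078-07-31

Derivation:
% 1. kalendar.stepdays(n=398) -> 2068-07-31
% 2. kalendar.yearhop(n=10) -> 2078-07-31
% 3. kalendar.pin(d=^) -> 2078-07-31
% 4. recast.asunit(v=-1711, u_from=mi, u_to=in) -> -108408960
% 5. kalendar.untilx(d=2077-04-23) -> -464
% 6. kalendar.lastday() -> 2078-07-31


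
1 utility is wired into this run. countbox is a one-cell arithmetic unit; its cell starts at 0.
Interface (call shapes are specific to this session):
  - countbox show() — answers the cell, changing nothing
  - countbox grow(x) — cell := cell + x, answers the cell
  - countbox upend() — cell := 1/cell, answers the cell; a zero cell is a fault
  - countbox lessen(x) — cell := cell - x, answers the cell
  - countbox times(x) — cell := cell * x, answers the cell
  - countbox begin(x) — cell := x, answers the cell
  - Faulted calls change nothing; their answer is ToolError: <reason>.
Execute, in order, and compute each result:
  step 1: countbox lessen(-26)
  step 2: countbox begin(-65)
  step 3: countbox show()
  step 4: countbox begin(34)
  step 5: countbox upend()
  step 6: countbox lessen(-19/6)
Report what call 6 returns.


-> countbox lessen(x='-26')
<- 26
-> countbox begin(x='-65')
<- -65
-> countbox show()
<- -65
-> countbox begin(x='34')
<- 34
-> countbox upend()
<- 1/34
-> countbox lessen(x='-19/6')
<- 163/51

Answer: 163/51


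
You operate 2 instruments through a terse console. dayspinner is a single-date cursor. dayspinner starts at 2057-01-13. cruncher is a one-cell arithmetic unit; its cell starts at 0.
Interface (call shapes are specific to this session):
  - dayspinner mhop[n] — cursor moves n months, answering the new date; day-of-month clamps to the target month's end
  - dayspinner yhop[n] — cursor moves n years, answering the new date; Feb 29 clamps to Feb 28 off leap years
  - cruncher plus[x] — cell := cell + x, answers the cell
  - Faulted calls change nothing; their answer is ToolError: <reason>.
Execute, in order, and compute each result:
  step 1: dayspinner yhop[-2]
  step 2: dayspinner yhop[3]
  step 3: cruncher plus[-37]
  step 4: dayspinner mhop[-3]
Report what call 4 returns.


Answer: 2057-10-13

Derivation:
-- 1. dayspinner yhop(n='-2') == 2055-01-13
-- 2. dayspinner yhop(n='3') == 2058-01-13
-- 3. cruncher plus(x='-37') == -37
-- 4. dayspinner mhop(n='-3') == 2057-10-13


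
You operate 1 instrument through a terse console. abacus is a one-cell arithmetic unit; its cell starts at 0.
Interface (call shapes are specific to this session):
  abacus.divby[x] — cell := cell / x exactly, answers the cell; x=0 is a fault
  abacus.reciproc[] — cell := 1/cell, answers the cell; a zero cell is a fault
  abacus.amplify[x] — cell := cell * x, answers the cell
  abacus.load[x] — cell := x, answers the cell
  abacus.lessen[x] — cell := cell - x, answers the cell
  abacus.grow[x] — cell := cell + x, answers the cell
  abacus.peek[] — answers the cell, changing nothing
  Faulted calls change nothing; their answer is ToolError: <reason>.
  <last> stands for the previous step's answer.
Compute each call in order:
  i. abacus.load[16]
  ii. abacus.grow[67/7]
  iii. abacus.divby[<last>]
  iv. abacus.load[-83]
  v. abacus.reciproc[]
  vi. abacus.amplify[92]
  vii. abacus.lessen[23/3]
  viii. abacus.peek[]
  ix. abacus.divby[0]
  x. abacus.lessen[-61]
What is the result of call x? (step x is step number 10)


Answer: 13004/249

Derivation:
Now I run load using x=16: 16.
I call grow using x=67/7, and get 179/7.
I invoke divby using x=<last>, giving 1.
Now I run load using x=-83, which returns -83.
Using reciproc, which returns -1/83.
Next I call amplify using x=92, yielding -92/83.
I call lessen using x=23/3, giving -2185/249.
Then peek: -2185/249.
Now I run divby using x=0, giving ToolError: division by zero.
Invoking lessen using x=-61, and get 13004/249.


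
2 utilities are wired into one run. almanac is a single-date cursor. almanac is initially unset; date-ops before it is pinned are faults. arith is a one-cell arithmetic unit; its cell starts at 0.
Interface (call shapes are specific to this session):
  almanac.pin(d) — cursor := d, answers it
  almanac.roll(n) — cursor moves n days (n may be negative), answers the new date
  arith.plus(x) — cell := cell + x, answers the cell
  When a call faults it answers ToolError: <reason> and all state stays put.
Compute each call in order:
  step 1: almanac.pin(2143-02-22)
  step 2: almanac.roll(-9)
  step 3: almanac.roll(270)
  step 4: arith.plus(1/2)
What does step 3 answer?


>>> pin d=2143-02-22
  2143-02-22
>>> roll n=-9
  2143-02-13
>>> roll n=270
  2143-11-10
>>> plus x=1/2
  1/2

Answer: 2143-11-10


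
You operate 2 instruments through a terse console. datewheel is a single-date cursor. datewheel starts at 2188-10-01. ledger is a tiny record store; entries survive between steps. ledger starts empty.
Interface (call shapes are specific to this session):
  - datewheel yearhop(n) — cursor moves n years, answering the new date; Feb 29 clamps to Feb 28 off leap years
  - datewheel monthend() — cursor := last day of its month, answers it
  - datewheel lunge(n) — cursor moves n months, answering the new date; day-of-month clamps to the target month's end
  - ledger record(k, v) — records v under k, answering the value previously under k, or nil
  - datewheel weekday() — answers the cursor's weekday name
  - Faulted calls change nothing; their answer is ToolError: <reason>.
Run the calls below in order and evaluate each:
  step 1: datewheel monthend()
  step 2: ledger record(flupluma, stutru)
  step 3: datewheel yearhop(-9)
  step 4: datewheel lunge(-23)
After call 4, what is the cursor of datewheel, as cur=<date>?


Do: datewheel monthend[]
See: 2188-10-31
Do: ledger record[flupluma; stutru]
See: nil
Do: datewheel yearhop[-9]
See: 2179-10-31
Do: datewheel lunge[-23]
See: 2177-11-30

Answer: cur=2177-11-30


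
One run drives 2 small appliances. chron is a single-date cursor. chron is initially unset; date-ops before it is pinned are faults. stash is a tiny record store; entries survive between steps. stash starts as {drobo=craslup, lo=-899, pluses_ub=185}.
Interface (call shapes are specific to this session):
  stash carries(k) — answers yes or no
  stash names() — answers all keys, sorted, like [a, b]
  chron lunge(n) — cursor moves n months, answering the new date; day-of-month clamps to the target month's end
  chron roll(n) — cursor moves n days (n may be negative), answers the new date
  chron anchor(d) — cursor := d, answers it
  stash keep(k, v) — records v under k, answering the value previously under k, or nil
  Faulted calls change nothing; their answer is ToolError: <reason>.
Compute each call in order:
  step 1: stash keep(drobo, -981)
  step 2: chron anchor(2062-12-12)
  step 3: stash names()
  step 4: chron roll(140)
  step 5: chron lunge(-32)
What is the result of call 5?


! stash keep(k→drobo, v→-981) -> craslup
! chron anchor(d→2062-12-12) -> 2062-12-12
! stash names() -> [drobo, lo, pluses_ub]
! chron roll(n→140) -> 2063-05-01
! chron lunge(n→-32) -> 2060-09-01

Answer: 2060-09-01


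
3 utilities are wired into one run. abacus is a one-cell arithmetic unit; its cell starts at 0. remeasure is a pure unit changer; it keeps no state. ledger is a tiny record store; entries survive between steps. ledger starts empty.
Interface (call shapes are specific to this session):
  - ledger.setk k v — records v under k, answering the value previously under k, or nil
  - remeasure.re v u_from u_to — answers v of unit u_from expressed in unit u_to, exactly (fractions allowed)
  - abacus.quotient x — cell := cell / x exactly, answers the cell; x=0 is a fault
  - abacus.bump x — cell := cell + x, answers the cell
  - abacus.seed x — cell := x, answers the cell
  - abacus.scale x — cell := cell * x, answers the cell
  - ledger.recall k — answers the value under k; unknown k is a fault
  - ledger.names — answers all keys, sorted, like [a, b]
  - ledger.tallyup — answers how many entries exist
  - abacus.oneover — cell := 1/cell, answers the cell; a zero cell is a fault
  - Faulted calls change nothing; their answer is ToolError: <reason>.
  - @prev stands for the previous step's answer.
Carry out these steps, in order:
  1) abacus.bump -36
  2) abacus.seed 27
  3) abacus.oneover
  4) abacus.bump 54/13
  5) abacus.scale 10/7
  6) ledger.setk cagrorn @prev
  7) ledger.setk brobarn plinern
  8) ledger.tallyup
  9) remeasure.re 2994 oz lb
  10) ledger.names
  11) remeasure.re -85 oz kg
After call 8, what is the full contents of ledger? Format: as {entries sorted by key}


-- bump(-36) => -36
-- seed(27) => 27
-- oneover() => 1/27
-- bump(54/13) => 1471/351
-- scale(10/7) => 14710/2457
-- setk(cagrorn, @prev) => nil
-- setk(brobarn, plinern) => nil
-- tallyup() => 2
-- re(2994, oz, lb) => 1497/8
-- names() => [brobarn, cagrorn]
-- re(-85, oz, kg) => -771107029/320000000

Answer: {brobarn=plinern, cagrorn=14710/2457}


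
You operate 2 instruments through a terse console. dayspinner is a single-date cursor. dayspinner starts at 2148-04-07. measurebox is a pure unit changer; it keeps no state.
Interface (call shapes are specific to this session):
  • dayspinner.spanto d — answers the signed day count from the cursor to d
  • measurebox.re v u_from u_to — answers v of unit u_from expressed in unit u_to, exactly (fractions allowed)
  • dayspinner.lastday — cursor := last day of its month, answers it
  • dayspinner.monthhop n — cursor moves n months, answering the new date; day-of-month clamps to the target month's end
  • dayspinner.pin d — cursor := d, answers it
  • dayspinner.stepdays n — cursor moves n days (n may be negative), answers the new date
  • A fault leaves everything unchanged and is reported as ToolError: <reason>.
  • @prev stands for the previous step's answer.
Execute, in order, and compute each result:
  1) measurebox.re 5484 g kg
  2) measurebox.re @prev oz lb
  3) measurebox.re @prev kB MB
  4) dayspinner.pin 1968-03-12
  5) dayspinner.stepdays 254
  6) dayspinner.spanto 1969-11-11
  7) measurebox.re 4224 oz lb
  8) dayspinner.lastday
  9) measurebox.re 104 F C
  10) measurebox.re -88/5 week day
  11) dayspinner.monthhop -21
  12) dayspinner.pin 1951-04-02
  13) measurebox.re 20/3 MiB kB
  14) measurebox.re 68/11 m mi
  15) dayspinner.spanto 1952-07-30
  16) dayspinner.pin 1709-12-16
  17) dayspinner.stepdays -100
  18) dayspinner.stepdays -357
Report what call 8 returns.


-> measurebox.re(v='5484', u_from='g', u_to='kg')
<- 1371/250
-> measurebox.re(v='@prev', u_from='oz', u_to='lb')
<- 1371/4000
-> measurebox.re(v='@prev', u_from='kB', u_to='MB')
<- 1371/4000000
-> dayspinner.pin(d='1968-03-12')
<- 1968-03-12
-> dayspinner.stepdays(n='254')
<- 1968-11-21
-> dayspinner.spanto(d='1969-11-11')
<- 355
-> measurebox.re(v='4224', u_from='oz', u_to='lb')
<- 264
-> dayspinner.lastday()
<- 1968-11-30
-> measurebox.re(v='104', u_from='F', u_to='C')
<- 40
-> measurebox.re(v='-88/5', u_from='week', u_to='day')
<- -616/5
-> dayspinner.monthhop(n='-21')
<- 1967-02-28
-> dayspinner.pin(d='1951-04-02')
<- 1951-04-02
-> measurebox.re(v='20/3', u_from='MiB', u_to='kB')
<- 524288/75
-> measurebox.re(v='68/11', u_from='m', u_to='mi')
<- 2125/553212
-> dayspinner.spanto(d='1952-07-30')
<- 485
-> dayspinner.pin(d='1709-12-16')
<- 1709-12-16
-> dayspinner.stepdays(n='-100')
<- 1709-09-07
-> dayspinner.stepdays(n='-357')
<- 1708-09-15

Answer: 1968-11-30


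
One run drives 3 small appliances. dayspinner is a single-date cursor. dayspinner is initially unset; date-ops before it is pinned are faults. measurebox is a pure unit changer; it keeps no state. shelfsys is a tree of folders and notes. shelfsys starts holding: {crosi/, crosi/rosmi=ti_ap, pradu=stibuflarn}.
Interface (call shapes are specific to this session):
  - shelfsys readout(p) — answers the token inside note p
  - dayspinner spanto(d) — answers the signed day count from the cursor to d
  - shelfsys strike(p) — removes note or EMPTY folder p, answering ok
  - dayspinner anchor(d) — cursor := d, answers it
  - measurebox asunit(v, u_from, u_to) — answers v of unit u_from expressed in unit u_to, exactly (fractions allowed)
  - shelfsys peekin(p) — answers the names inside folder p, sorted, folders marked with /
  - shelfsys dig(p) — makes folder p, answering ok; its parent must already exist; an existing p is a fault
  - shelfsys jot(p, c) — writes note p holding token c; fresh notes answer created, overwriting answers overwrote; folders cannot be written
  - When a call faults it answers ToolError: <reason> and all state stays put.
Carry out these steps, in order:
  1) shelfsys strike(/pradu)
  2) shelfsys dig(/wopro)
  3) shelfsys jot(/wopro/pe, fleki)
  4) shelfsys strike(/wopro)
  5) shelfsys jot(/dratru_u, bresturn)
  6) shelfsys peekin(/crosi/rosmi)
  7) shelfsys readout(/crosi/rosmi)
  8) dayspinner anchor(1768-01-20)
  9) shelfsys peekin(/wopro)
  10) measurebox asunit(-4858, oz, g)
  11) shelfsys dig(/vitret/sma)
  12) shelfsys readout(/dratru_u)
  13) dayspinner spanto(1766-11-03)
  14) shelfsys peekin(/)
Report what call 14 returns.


Answer: [crosi/, dratru_u, wopro/]

Derivation:
>>> shelfsys strike p: /pradu
:: ok
>>> shelfsys dig p: /wopro
:: ok
>>> shelfsys jot p: /wopro/pe c: fleki
:: created
>>> shelfsys strike p: /wopro
:: ToolError: not empty
>>> shelfsys jot p: /dratru_u c: bresturn
:: created
>>> shelfsys peekin p: /crosi/rosmi
:: ToolError: not a directory
>>> shelfsys readout p: /crosi/rosmi
:: ti_ap
>>> dayspinner anchor d: 1768-01-20
:: 1768-01-20
>>> shelfsys peekin p: /wopro
:: [pe]
>>> measurebox asunit v: -4858 u_from: oz u_to: g
:: -110177586673/800000
>>> shelfsys dig p: /vitret/sma
:: ToolError: no parent
>>> shelfsys readout p: /dratru_u
:: bresturn
>>> dayspinner spanto d: 1766-11-03
:: -443
>>> shelfsys peekin p: /
:: [crosi/, dratru_u, wopro/]


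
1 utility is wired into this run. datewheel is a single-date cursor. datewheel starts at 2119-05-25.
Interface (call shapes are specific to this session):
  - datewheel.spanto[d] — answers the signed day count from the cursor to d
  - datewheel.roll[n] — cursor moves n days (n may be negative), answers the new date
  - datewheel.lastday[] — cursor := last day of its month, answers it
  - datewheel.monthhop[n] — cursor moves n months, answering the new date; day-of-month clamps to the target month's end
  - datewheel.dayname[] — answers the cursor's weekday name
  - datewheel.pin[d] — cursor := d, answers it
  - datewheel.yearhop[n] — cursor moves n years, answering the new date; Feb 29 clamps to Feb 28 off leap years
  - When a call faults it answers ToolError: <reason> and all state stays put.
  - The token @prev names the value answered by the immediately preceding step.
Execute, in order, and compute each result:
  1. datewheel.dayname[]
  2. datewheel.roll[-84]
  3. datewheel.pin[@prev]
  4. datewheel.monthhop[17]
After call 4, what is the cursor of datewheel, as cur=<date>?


Answer: cur=2120-08-02

Derivation:
Invoking datewheel.dayname(), and observe Thursday.
I run datewheel.roll using n: -84, → 2119-03-02.
I run datewheel.pin using d: @prev, and see 2119-03-02.
Then datewheel.monthhop using n: 17, and observe 2120-08-02.


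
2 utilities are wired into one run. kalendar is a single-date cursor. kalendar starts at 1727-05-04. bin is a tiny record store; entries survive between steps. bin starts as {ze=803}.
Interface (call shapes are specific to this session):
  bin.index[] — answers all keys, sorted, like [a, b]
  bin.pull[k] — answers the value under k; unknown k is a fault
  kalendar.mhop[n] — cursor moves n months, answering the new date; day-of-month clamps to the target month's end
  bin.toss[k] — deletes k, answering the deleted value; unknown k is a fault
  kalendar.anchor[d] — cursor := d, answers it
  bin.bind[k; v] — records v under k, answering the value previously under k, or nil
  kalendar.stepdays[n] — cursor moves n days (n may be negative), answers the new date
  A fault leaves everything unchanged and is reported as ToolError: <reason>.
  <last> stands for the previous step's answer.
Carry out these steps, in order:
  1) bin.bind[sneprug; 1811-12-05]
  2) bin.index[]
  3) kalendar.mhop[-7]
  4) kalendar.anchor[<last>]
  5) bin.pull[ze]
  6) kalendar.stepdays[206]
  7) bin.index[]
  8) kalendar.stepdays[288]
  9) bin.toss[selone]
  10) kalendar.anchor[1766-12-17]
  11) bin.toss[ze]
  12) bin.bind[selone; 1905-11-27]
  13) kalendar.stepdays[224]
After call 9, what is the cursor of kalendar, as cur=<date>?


Answer: cur=1728-02-10

Derivation:
>> bin.bind(k=sneprug, v=1811-12-05)
<< nil
>> bin.index()
<< [sneprug, ze]
>> kalendar.mhop(n=-7)
<< 1726-10-04
>> kalendar.anchor(d=<last>)
<< 1726-10-04
>> bin.pull(k=ze)
<< 803
>> kalendar.stepdays(n=206)
<< 1727-04-28
>> bin.index()
<< [sneprug, ze]
>> kalendar.stepdays(n=288)
<< 1728-02-10
>> bin.toss(k=selone)
<< ToolError: no such key selone
>> kalendar.anchor(d=1766-12-17)
<< 1766-12-17
>> bin.toss(k=ze)
<< 803
>> bin.bind(k=selone, v=1905-11-27)
<< nil
>> kalendar.stepdays(n=224)
<< 1767-07-29


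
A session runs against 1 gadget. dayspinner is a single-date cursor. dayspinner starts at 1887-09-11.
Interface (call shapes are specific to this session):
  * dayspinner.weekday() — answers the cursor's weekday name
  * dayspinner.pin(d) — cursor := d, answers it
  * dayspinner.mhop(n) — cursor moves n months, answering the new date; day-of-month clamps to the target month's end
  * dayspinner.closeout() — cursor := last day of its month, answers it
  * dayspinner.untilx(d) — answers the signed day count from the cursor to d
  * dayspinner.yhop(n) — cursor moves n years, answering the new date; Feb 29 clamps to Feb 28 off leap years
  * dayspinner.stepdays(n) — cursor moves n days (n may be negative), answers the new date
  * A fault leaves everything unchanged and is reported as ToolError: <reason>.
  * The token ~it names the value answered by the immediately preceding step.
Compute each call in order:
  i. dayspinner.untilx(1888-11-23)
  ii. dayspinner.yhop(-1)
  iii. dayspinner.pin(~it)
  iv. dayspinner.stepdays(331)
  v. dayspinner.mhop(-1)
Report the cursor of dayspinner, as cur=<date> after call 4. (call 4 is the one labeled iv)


I call untilx on d=1888-11-23, giving 439.
I call yhop on n=-1, → 1886-09-11.
I call pin on d=~it, and get 1886-09-11.
Calling stepdays on n=331: 1887-08-08.
I try mhop on n=-1, — result: 1887-07-08.

Answer: cur=1887-08-08
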